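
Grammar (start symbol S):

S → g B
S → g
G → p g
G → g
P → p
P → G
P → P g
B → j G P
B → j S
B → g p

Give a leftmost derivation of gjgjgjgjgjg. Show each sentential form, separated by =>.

S => gB => gjS => gjgB => gjgjS => gjgjgB => gjgjgjS => gjgjgjgB => gjgjgjgjS => gjgjgjgjgB => gjgjgjgjgjS => gjgjgjgjgjg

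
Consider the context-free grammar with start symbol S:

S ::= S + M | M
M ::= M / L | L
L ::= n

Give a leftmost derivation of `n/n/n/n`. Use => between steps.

S=>M=>M/L=>M/L/L=>M/L/L/L=>L/L/L/L=>n/L/L/L=>n/n/L/L=>n/n/n/L=>n/n/n/n

S => M   [S ::= M]
M => M/L   [M ::= M / L]
M/L => M/L/L   [M ::= M / L]
M/L/L => M/L/L/L   [M ::= M / L]
M/L/L/L => L/L/L/L   [M ::= L]
L/L/L/L => n/L/L/L   [L ::= n]
n/L/L/L => n/n/L/L   [L ::= n]
n/n/L/L => n/n/n/L   [L ::= n]
n/n/n/L => n/n/n/n   [L ::= n]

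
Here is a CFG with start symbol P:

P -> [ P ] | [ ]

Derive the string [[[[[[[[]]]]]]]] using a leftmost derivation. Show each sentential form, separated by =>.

P => [P] => [[P]] => [[[P]]] => [[[[P]]]] => [[[[[P]]]]] => [[[[[[P]]]]]] => [[[[[[[P]]]]]]] => [[[[[[[[]]]]]]]]

P => [P]   [P -> [ P ]]
[P] => [[P]]   [P -> [ P ]]
[[P]] => [[[P]]]   [P -> [ P ]]
[[[P]]] => [[[[P]]]]   [P -> [ P ]]
[[[[P]]]] => [[[[[P]]]]]   [P -> [ P ]]
[[[[[P]]]]] => [[[[[[P]]]]]]   [P -> [ P ]]
[[[[[[P]]]]]] => [[[[[[[P]]]]]]]   [P -> [ P ]]
[[[[[[[P]]]]]]] => [[[[[[[[]]]]]]]]   [P -> [ ]]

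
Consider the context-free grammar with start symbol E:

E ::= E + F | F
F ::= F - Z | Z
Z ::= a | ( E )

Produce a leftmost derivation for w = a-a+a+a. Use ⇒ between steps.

E⇒E+F⇒E+F+F⇒F+F+F⇒F-Z+F+F⇒Z-Z+F+F⇒a-Z+F+F⇒a-a+F+F⇒a-a+Z+F⇒a-a+a+F⇒a-a+a+Z⇒a-a+a+a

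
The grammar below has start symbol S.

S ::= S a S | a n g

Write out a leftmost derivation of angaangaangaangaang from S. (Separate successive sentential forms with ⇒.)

S ⇒ SaS ⇒ SaSaS ⇒ SaSaSaS ⇒ SaSaSaSaS ⇒ angaSaSaSaS ⇒ angaangaSaSaS ⇒ angaangaangaSaS ⇒ angaangaangaangaS ⇒ angaangaangaangaang

S ⇒ SaS   [S ::= S a S]
SaS ⇒ SaSaS   [S ::= S a S]
SaSaS ⇒ SaSaSaS   [S ::= S a S]
SaSaSaS ⇒ SaSaSaSaS   [S ::= S a S]
SaSaSaSaS ⇒ angaSaSaSaS   [S ::= a n g]
angaSaSaSaS ⇒ angaangaSaSaS   [S ::= a n g]
angaangaSaSaS ⇒ angaangaangaSaS   [S ::= a n g]
angaangaangaSaS ⇒ angaangaangaangaS   [S ::= a n g]
angaangaangaangaS ⇒ angaangaangaangaang   [S ::= a n g]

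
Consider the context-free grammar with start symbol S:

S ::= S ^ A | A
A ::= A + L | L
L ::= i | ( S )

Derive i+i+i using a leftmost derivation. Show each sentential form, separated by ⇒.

S ⇒ A ⇒ A+L ⇒ A+L+L ⇒ L+L+L ⇒ i+L+L ⇒ i+i+L ⇒ i+i+i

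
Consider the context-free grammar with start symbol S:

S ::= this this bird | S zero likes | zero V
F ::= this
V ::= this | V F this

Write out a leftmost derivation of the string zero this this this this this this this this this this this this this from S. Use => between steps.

S => zero V   [S ::= zero V]
zero V => zero V F this   [V ::= V F this]
zero V F this => zero V F this F this   [V ::= V F this]
zero V F this F this => zero V F this F this F this   [V ::= V F this]
zero V F this F this F this => zero V F this F this F this F this   [V ::= V F this]
zero V F this F this F this F this => zero V F this F this F this F this F this   [V ::= V F this]
zero V F this F this F this F this F this => zero V F this F this F this F this F this F this   [V ::= V F this]
zero V F this F this F this F this F this F this => zero this F this F this F this F this F this F this   [V ::= this]
zero this F this F this F this F this F this F this => zero this this this F this F this F this F this F this   [F ::= this]
zero this this this F this F this F this F this F this => zero this this this this this F this F this F this F this   [F ::= this]
zero this this this this this F this F this F this F this => zero this this this this this this this F this F this F this   [F ::= this]
zero this this this this this this this F this F this F this => zero this this this this this this this this this F this F this   [F ::= this]
zero this this this this this this this this this F this F this => zero this this this this this this this this this this this F this   [F ::= this]
zero this this this this this this this this this this this F this => zero this this this this this this this this this this this this this   [F ::= this]

S => zero V => zero V F this => zero V F this F this => zero V F this F this F this => zero V F this F this F this F this => zero V F this F this F this F this F this => zero V F this F this F this F this F this F this => zero this F this F this F this F this F this F this => zero this this this F this F this F this F this F this => zero this this this this this F this F this F this F this => zero this this this this this this this F this F this F this => zero this this this this this this this this this F this F this => zero this this this this this this this this this this this F this => zero this this this this this this this this this this this this this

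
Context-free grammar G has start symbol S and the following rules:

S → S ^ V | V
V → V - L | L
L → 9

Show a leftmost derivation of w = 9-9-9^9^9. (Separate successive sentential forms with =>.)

S => S^V => S^V^V => V^V^V => V-L^V^V => V-L-L^V^V => L-L-L^V^V => 9-L-L^V^V => 9-9-L^V^V => 9-9-9^V^V => 9-9-9^L^V => 9-9-9^9^V => 9-9-9^9^L => 9-9-9^9^9

S => S^V   [S → S ^ V]
S^V => S^V^V   [S → S ^ V]
S^V^V => V^V^V   [S → V]
V^V^V => V-L^V^V   [V → V - L]
V-L^V^V => V-L-L^V^V   [V → V - L]
V-L-L^V^V => L-L-L^V^V   [V → L]
L-L-L^V^V => 9-L-L^V^V   [L → 9]
9-L-L^V^V => 9-9-L^V^V   [L → 9]
9-9-L^V^V => 9-9-9^V^V   [L → 9]
9-9-9^V^V => 9-9-9^L^V   [V → L]
9-9-9^L^V => 9-9-9^9^V   [L → 9]
9-9-9^9^V => 9-9-9^9^L   [V → L]
9-9-9^9^L => 9-9-9^9^9   [L → 9]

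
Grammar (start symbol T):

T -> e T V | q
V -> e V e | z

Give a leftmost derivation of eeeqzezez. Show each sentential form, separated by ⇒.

T⇒eTV⇒eeTVV⇒eeeTVVV⇒eeeqVVV⇒eeeqzVV⇒eeeqzeVeV⇒eeeqzezeV⇒eeeqzezez

T ⇒ eTV   [T -> e T V]
eTV ⇒ eeTVV   [T -> e T V]
eeTVV ⇒ eeeTVVV   [T -> e T V]
eeeTVVV ⇒ eeeqVVV   [T -> q]
eeeqVVV ⇒ eeeqzVV   [V -> z]
eeeqzVV ⇒ eeeqzeVeV   [V -> e V e]
eeeqzeVeV ⇒ eeeqzezeV   [V -> z]
eeeqzezeV ⇒ eeeqzezez   [V -> z]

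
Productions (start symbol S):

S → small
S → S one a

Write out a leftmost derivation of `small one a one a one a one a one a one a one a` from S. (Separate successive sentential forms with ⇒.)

S ⇒ S one a   [S → S one a]
S one a ⇒ S one a one a   [S → S one a]
S one a one a ⇒ S one a one a one a   [S → S one a]
S one a one a one a ⇒ S one a one a one a one a   [S → S one a]
S one a one a one a one a ⇒ S one a one a one a one a one a   [S → S one a]
S one a one a one a one a one a ⇒ S one a one a one a one a one a one a   [S → S one a]
S one a one a one a one a one a one a ⇒ S one a one a one a one a one a one a one a   [S → S one a]
S one a one a one a one a one a one a one a ⇒ small one a one a one a one a one a one a one a   [S → small]

S ⇒ S one a ⇒ S one a one a ⇒ S one a one a one a ⇒ S one a one a one a one a ⇒ S one a one a one a one a one a ⇒ S one a one a one a one a one a one a ⇒ S one a one a one a one a one a one a one a ⇒ small one a one a one a one a one a one a one a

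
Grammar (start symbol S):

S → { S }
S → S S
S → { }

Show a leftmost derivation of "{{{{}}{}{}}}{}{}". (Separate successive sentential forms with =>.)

S => SS   [S → S S]
SS => SSS   [S → S S]
SSS => {S}SS   [S → { S }]
{S}SS => {{S}}SS   [S → { S }]
{{S}}SS => {{SS}}SS   [S → S S]
{{SS}}SS => {{{S}S}}SS   [S → { S }]
{{{S}S}}SS => {{{{}}S}}SS   [S → { }]
{{{{}}S}}SS => {{{{}}SS}}SS   [S → S S]
{{{{}}SS}}SS => {{{{}}{}S}}SS   [S → { }]
{{{{}}{}S}}SS => {{{{}}{}{}}}SS   [S → { }]
{{{{}}{}{}}}SS => {{{{}}{}{}}}{}S   [S → { }]
{{{{}}{}{}}}{}S => {{{{}}{}{}}}{}{}   [S → { }]

S => SS => SSS => {S}SS => {{S}}SS => {{SS}}SS => {{{S}S}}SS => {{{{}}S}}SS => {{{{}}SS}}SS => {{{{}}{}S}}SS => {{{{}}{}{}}}SS => {{{{}}{}{}}}{}S => {{{{}}{}{}}}{}{}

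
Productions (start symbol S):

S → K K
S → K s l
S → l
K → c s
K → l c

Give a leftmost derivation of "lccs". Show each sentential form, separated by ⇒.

S ⇒ KK ⇒ lcK ⇒ lccs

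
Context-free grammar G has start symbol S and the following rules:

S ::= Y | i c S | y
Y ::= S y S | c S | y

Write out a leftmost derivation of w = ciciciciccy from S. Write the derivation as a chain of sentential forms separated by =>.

S => Y   [S ::= Y]
Y => cS   [Y ::= c S]
cS => cicS   [S ::= i c S]
cicS => cicicS   [S ::= i c S]
cicicS => cicicicS   [S ::= i c S]
cicicicS => cicicicicS   [S ::= i c S]
cicicicicS => cicicicicY   [S ::= Y]
cicicicicY => ciciciciccS   [Y ::= c S]
ciciciciccS => ciciciciccy   [S ::= y]

S => Y => cS => cicS => cicicS => cicicicS => cicicicicS => cicicicicY => ciciciciccS => ciciciciccy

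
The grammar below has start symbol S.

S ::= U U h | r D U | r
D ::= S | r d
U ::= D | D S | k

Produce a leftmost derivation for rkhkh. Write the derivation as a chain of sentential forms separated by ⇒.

S ⇒ UUh ⇒ DUh ⇒ SUh ⇒ UUhUh ⇒ DUhUh ⇒ SUhUh ⇒ rUhUh ⇒ rkhUh ⇒ rkhkh

S ⇒ UUh   [S ::= U U h]
UUh ⇒ DUh   [U ::= D]
DUh ⇒ SUh   [D ::= S]
SUh ⇒ UUhUh   [S ::= U U h]
UUhUh ⇒ DUhUh   [U ::= D]
DUhUh ⇒ SUhUh   [D ::= S]
SUhUh ⇒ rUhUh   [S ::= r]
rUhUh ⇒ rkhUh   [U ::= k]
rkhUh ⇒ rkhkh   [U ::= k]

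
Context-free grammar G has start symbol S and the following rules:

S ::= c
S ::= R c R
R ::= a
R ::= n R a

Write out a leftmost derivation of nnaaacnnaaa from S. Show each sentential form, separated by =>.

S => RcR   [S ::= R c R]
RcR => nRacR   [R ::= n R a]
nRacR => nnRaacR   [R ::= n R a]
nnRaacR => nnaaacR   [R ::= a]
nnaaacR => nnaaacnRa   [R ::= n R a]
nnaaacnRa => nnaaacnnRaa   [R ::= n R a]
nnaaacnnRaa => nnaaacnnaaa   [R ::= a]

S => RcR => nRacR => nnRaacR => nnaaacR => nnaaacnRa => nnaaacnnRaa => nnaaacnnaaa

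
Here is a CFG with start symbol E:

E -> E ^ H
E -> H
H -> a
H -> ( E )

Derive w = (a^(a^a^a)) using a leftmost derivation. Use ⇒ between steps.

E⇒H⇒(E)⇒(E^H)⇒(H^H)⇒(a^H)⇒(a^(E))⇒(a^(E^H))⇒(a^(E^H^H))⇒(a^(H^H^H))⇒(a^(a^H^H))⇒(a^(a^a^H))⇒(a^(a^a^a))

E ⇒ H   [E -> H]
H ⇒ (E)   [H -> ( E )]
(E) ⇒ (E^H)   [E -> E ^ H]
(E^H) ⇒ (H^H)   [E -> H]
(H^H) ⇒ (a^H)   [H -> a]
(a^H) ⇒ (a^(E))   [H -> ( E )]
(a^(E)) ⇒ (a^(E^H))   [E -> E ^ H]
(a^(E^H)) ⇒ (a^(E^H^H))   [E -> E ^ H]
(a^(E^H^H)) ⇒ (a^(H^H^H))   [E -> H]
(a^(H^H^H)) ⇒ (a^(a^H^H))   [H -> a]
(a^(a^H^H)) ⇒ (a^(a^a^H))   [H -> a]
(a^(a^a^H)) ⇒ (a^(a^a^a))   [H -> a]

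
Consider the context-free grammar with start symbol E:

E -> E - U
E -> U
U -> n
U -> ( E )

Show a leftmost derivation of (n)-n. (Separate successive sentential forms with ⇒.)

E ⇒ E-U   [E -> E - U]
E-U ⇒ U-U   [E -> U]
U-U ⇒ (E)-U   [U -> ( E )]
(E)-U ⇒ (U)-U   [E -> U]
(U)-U ⇒ (n)-U   [U -> n]
(n)-U ⇒ (n)-n   [U -> n]

E⇒E-U⇒U-U⇒(E)-U⇒(U)-U⇒(n)-U⇒(n)-n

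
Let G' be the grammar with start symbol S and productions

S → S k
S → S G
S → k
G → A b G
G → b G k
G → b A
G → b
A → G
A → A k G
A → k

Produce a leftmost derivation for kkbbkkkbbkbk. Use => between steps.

S => SG   [S → S G]
SG => SGG   [S → S G]
SGG => SkGG   [S → S k]
SkGG => SGkGG   [S → S G]
SGkGG => SkGkGG   [S → S k]
SkGkGG => kkGkGG   [S → k]
kkGkGG => kkbGkkGG   [G → b G k]
kkbGkkGG => kkbbAkkGG   [G → b A]
kkbbAkkGG => kkbbkkkGG   [A → k]
kkbbkkkGG => kkbbkkkbGkG   [G → b G k]
kkbbkkkbGkG => kkbbkkkbbkG   [G → b]
kkbbkkkbbkG => kkbbkkkbbkbA   [G → b A]
kkbbkkkbbkbA => kkbbkkkbbkbk   [A → k]

S => SG => SGG => SkGG => SGkGG => SkGkGG => kkGkGG => kkbGkkGG => kkbbAkkGG => kkbbkkkGG => kkbbkkkbGkG => kkbbkkkbbkG => kkbbkkkbbkbA => kkbbkkkbbkbk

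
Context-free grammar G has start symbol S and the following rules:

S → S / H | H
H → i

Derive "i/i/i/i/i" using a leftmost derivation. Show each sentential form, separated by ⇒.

S⇒S/H⇒S/H/H⇒S/H/H/H⇒S/H/H/H/H⇒H/H/H/H/H⇒i/H/H/H/H⇒i/i/H/H/H⇒i/i/i/H/H⇒i/i/i/i/H⇒i/i/i/i/i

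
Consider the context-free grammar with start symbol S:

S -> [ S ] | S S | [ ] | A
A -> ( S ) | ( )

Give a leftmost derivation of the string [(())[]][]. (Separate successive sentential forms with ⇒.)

S⇒SS⇒[S]S⇒[SS]S⇒[AS]S⇒[(S)S]S⇒[(A)S]S⇒[(())S]S⇒[(())[]]S⇒[(())[]][]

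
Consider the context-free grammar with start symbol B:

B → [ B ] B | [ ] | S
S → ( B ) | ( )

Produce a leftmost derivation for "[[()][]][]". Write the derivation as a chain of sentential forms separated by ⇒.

B ⇒ [B]B ⇒ [[B]B]B ⇒ [[S]B]B ⇒ [[()]B]B ⇒ [[()][]]B ⇒ [[()][]][]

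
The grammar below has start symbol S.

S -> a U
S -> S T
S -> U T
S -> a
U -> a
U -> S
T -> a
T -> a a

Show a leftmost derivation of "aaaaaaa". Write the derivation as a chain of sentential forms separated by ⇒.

S ⇒ UT   [S -> U T]
UT ⇒ ST   [U -> S]
ST ⇒ UTT   [S -> U T]
UTT ⇒ STT   [U -> S]
STT ⇒ UTTT   [S -> U T]
UTTT ⇒ STTT   [U -> S]
STTT ⇒ aTTT   [S -> a]
aTTT ⇒ aaaTT   [T -> a a]
aaaTT ⇒ aaaaaT   [T -> a a]
aaaaaT ⇒ aaaaaaa   [T -> a a]

S ⇒ UT ⇒ ST ⇒ UTT ⇒ STT ⇒ UTTT ⇒ STTT ⇒ aTTT ⇒ aaaTT ⇒ aaaaaT ⇒ aaaaaaa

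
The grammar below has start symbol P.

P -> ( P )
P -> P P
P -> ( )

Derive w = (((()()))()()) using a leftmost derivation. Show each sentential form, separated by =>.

P => (P)   [P -> ( P )]
(P) => (PP)   [P -> P P]
(PP) => (PPP)   [P -> P P]
(PPP) => ((P)PP)   [P -> ( P )]
((P)PP) => (((P))PP)   [P -> ( P )]
(((P))PP) => (((PP))PP)   [P -> P P]
(((PP))PP) => (((()P))PP)   [P -> ( )]
(((()P))PP) => (((()()))PP)   [P -> ( )]
(((()()))PP) => (((()()))()P)   [P -> ( )]
(((()()))()P) => (((()()))()())   [P -> ( )]

P => (P) => (PP) => (PPP) => ((P)PP) => (((P))PP) => (((PP))PP) => (((()P))PP) => (((()()))PP) => (((()()))()P) => (((()()))()())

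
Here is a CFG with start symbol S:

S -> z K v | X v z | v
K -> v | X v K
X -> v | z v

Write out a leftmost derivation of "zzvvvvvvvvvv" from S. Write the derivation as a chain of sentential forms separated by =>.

S => zKv => zXvKv => zzvvKv => zzvvXvKv => zzvvvvKv => zzvvvvXvKv => zzvvvvvvKv => zzvvvvvvXvKv => zzvvvvvvvvKv => zzvvvvvvvvvv

S => zKv   [S -> z K v]
zKv => zXvKv   [K -> X v K]
zXvKv => zzvvKv   [X -> z v]
zzvvKv => zzvvXvKv   [K -> X v K]
zzvvXvKv => zzvvvvKv   [X -> v]
zzvvvvKv => zzvvvvXvKv   [K -> X v K]
zzvvvvXvKv => zzvvvvvvKv   [X -> v]
zzvvvvvvKv => zzvvvvvvXvKv   [K -> X v K]
zzvvvvvvXvKv => zzvvvvvvvvKv   [X -> v]
zzvvvvvvvvKv => zzvvvvvvvvvv   [K -> v]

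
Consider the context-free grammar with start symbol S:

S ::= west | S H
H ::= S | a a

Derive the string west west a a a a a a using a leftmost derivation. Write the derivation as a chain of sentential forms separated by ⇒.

S ⇒ S H   [S ::= S H]
S H ⇒ S H H   [S ::= S H]
S H H ⇒ S H H H   [S ::= S H]
S H H H ⇒ west H H H   [S ::= west]
west H H H ⇒ west S H H   [H ::= S]
west S H H ⇒ west S H H H   [S ::= S H]
west S H H H ⇒ west west H H H   [S ::= west]
west west H H H ⇒ west west a a H H   [H ::= a a]
west west a a H H ⇒ west west a a a a H   [H ::= a a]
west west a a a a H ⇒ west west a a a a a a   [H ::= a a]

S ⇒ S H ⇒ S H H ⇒ S H H H ⇒ west H H H ⇒ west S H H ⇒ west S H H H ⇒ west west H H H ⇒ west west a a H H ⇒ west west a a a a H ⇒ west west a a a a a a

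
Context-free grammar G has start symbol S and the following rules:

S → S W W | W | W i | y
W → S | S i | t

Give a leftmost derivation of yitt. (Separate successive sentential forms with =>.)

S => SWW   [S → S W W]
SWW => WWW   [S → W]
WWW => SiWW   [W → S i]
SiWW => yiWW   [S → y]
yiWW => yitW   [W → t]
yitW => yitt   [W → t]

S => SWW => WWW => SiWW => yiWW => yitW => yitt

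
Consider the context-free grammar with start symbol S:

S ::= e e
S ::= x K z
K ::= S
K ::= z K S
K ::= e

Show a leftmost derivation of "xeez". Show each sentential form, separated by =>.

S => xKz => xSz => xeez

S => xKz   [S ::= x K z]
xKz => xSz   [K ::= S]
xSz => xeez   [S ::= e e]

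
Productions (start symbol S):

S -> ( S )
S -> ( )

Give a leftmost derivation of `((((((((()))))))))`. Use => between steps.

S => (S)   [S -> ( S )]
(S) => ((S))   [S -> ( S )]
((S)) => (((S)))   [S -> ( S )]
(((S))) => ((((S))))   [S -> ( S )]
((((S)))) => (((((S)))))   [S -> ( S )]
(((((S))))) => ((((((S))))))   [S -> ( S )]
((((((S)))))) => (((((((S)))))))   [S -> ( S )]
(((((((S))))))) => ((((((((S))))))))   [S -> ( S )]
((((((((S)))))))) => ((((((((()))))))))   [S -> ( )]

S => (S) => ((S)) => (((S))) => ((((S)))) => (((((S))))) => ((((((S)))))) => (((((((S))))))) => ((((((((S)))))))) => ((((((((()))))))))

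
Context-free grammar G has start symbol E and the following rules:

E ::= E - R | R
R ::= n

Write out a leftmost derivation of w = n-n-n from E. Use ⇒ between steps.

E ⇒ E-R ⇒ E-R-R ⇒ R-R-R ⇒ n-R-R ⇒ n-n-R ⇒ n-n-n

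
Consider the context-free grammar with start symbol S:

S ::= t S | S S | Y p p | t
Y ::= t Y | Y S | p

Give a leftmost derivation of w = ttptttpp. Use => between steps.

S => Ypp   [S ::= Y p p]
Ypp => YSpp   [Y ::= Y S]
YSpp => YSSpp   [Y ::= Y S]
YSSpp => tYSSpp   [Y ::= t Y]
tYSSpp => tYSSSpp   [Y ::= Y S]
tYSSSpp => ttYSSSpp   [Y ::= t Y]
ttYSSSpp => ttpSSSpp   [Y ::= p]
ttpSSSpp => ttptSSpp   [S ::= t]
ttptSSpp => ttpttSpp   [S ::= t]
ttpttSpp => ttptttpp   [S ::= t]

S => Ypp => YSpp => YSSpp => tYSSpp => tYSSSpp => ttYSSSpp => ttpSSSpp => ttptSSpp => ttpttSpp => ttptttpp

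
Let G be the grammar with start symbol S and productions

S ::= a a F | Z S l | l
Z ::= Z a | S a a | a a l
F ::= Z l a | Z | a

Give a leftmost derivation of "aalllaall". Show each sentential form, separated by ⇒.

S ⇒ ZSl   [S ::= Z S l]
ZSl ⇒ SaaSl   [Z ::= S a a]
SaaSl ⇒ ZSlaaSl   [S ::= Z S l]
ZSlaaSl ⇒ aalSlaaSl   [Z ::= a a l]
aalSlaaSl ⇒ aalllaaSl   [S ::= l]
aalllaaSl ⇒ aalllaall   [S ::= l]

S ⇒ ZSl ⇒ SaaSl ⇒ ZSlaaSl ⇒ aalSlaaSl ⇒ aalllaaSl ⇒ aalllaall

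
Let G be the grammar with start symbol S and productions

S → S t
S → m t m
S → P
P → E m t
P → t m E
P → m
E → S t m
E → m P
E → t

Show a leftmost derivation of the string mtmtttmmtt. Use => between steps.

S => St => Pt => Emtt => Stmmtt => Sttmmtt => Stttmmtt => mtmtttmmtt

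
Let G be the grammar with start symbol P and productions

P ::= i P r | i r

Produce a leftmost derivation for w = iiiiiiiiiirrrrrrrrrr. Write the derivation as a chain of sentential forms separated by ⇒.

P ⇒ iPr   [P ::= i P r]
iPr ⇒ iiPrr   [P ::= i P r]
iiPrr ⇒ iiiPrrr   [P ::= i P r]
iiiPrrr ⇒ iiiiPrrrr   [P ::= i P r]
iiiiPrrrr ⇒ iiiiiPrrrrr   [P ::= i P r]
iiiiiPrrrrr ⇒ iiiiiiPrrrrrr   [P ::= i P r]
iiiiiiPrrrrrr ⇒ iiiiiiiPrrrrrrr   [P ::= i P r]
iiiiiiiPrrrrrrr ⇒ iiiiiiiiPrrrrrrrr   [P ::= i P r]
iiiiiiiiPrrrrrrrr ⇒ iiiiiiiiiPrrrrrrrrr   [P ::= i P r]
iiiiiiiiiPrrrrrrrrr ⇒ iiiiiiiiiirrrrrrrrrr   [P ::= i r]

P⇒iPr⇒iiPrr⇒iiiPrrr⇒iiiiPrrrr⇒iiiiiPrrrrr⇒iiiiiiPrrrrrr⇒iiiiiiiPrrrrrrr⇒iiiiiiiiPrrrrrrrr⇒iiiiiiiiiPrrrrrrrrr⇒iiiiiiiiiirrrrrrrrrr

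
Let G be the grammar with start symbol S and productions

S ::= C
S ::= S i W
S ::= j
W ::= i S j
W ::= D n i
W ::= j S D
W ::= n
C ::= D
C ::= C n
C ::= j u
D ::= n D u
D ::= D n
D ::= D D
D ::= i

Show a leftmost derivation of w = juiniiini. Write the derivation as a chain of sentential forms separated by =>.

S => SiW => SiWiW => CiWiW => juiWiW => juiniW => juiniDni => juiniDDni => juiniiDni => juiniiini

S => SiW   [S ::= S i W]
SiW => SiWiW   [S ::= S i W]
SiWiW => CiWiW   [S ::= C]
CiWiW => juiWiW   [C ::= j u]
juiWiW => juiniW   [W ::= n]
juiniW => juiniDni   [W ::= D n i]
juiniDni => juiniDDni   [D ::= D D]
juiniDDni => juiniiDni   [D ::= i]
juiniiDni => juiniiini   [D ::= i]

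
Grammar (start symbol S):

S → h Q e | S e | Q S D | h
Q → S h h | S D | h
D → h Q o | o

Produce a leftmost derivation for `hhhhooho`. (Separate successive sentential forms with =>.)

S=>QSD=>SDSD=>QSDDSD=>ShhSDDSD=>hhhSDDSD=>hhhhDDSD=>hhhhoDSD=>hhhhooSD=>hhhhoohD=>hhhhooho

S => QSD   [S → Q S D]
QSD => SDSD   [Q → S D]
SDSD => QSDDSD   [S → Q S D]
QSDDSD => ShhSDDSD   [Q → S h h]
ShhSDDSD => hhhSDDSD   [S → h]
hhhSDDSD => hhhhDDSD   [S → h]
hhhhDDSD => hhhhoDSD   [D → o]
hhhhoDSD => hhhhooSD   [D → o]
hhhhooSD => hhhhoohD   [S → h]
hhhhoohD => hhhhooho   [D → o]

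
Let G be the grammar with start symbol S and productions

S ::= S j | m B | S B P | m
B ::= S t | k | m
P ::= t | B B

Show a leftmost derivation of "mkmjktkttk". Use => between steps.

S=>SBP=>mBP=>mkP=>mkBB=>mkStB=>mkSBPtB=>mkSBPBPtB=>mkSjBPBPtB=>mkmjBPBPtB=>mkmjkPBPtB=>mkmjktBPtB=>mkmjktkPtB=>mkmjktkttB=>mkmjktkttk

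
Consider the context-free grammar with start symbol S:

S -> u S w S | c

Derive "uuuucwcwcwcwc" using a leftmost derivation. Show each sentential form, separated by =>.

S => uSwS => uuSwSwS => uuuSwSwSwS => uuuuSwSwSwSwS => uuuucwSwSwSwS => uuuucwcwSwSwS => uuuucwcwcwSwS => uuuucwcwcwcwS => uuuucwcwcwcwc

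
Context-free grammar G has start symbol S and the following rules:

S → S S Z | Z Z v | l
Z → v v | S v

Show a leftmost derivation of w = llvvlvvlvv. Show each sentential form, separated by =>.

S => SSZ   [S → S S Z]
SSZ => SSZSZ   [S → S S Z]
SSZSZ => SSZSZSZ   [S → S S Z]
SSZSZSZ => lSZSZSZ   [S → l]
lSZSZSZ => llZSZSZ   [S → l]
llZSZSZ => llvvSZSZ   [Z → v v]
llvvSZSZ => llvvlZSZ   [S → l]
llvvlZSZ => llvvlvvSZ   [Z → v v]
llvvlvvSZ => llvvlvvlZ   [S → l]
llvvlvvlZ => llvvlvvlvv   [Z → v v]

S => SSZ => SSZSZ => SSZSZSZ => lSZSZSZ => llZSZSZ => llvvSZSZ => llvvlZSZ => llvvlvvSZ => llvvlvvlZ => llvvlvvlvv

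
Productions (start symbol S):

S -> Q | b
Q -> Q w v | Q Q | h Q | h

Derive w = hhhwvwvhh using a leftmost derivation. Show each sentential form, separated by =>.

S => Q   [S -> Q]
Q => QQ   [Q -> Q Q]
QQ => QQQ   [Q -> Q Q]
QQQ => hQQQ   [Q -> h Q]
hQQQ => hQwvQQ   [Q -> Q w v]
hQwvQQ => hhQwvQQ   [Q -> h Q]
hhQwvQQ => hhQwvwvQQ   [Q -> Q w v]
hhQwvwvQQ => hhhwvwvQQ   [Q -> h]
hhhwvwvQQ => hhhwvwvhQ   [Q -> h]
hhhwvwvhQ => hhhwvwvhh   [Q -> h]

S => Q => QQ => QQQ => hQQQ => hQwvQQ => hhQwvQQ => hhQwvwvQQ => hhhwvwvQQ => hhhwvwvhQ => hhhwvwvhh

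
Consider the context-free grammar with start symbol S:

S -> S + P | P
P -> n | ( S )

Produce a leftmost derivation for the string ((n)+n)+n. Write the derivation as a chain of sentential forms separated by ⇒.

S⇒S+P⇒P+P⇒(S)+P⇒(S+P)+P⇒(P+P)+P⇒((S)+P)+P⇒((P)+P)+P⇒((n)+P)+P⇒((n)+n)+P⇒((n)+n)+n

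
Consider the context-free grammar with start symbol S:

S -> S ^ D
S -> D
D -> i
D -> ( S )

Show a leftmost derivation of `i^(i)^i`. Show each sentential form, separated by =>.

S => S^D   [S -> S ^ D]
S^D => S^D^D   [S -> S ^ D]
S^D^D => D^D^D   [S -> D]
D^D^D => i^D^D   [D -> i]
i^D^D => i^(S)^D   [D -> ( S )]
i^(S)^D => i^(D)^D   [S -> D]
i^(D)^D => i^(i)^D   [D -> i]
i^(i)^D => i^(i)^i   [D -> i]

S => S^D => S^D^D => D^D^D => i^D^D => i^(S)^D => i^(D)^D => i^(i)^D => i^(i)^i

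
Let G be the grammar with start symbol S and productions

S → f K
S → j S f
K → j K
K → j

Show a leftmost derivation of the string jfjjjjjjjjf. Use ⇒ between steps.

S ⇒ jSf ⇒ jfKf ⇒ jfjKf ⇒ jfjjKf ⇒ jfjjjKf ⇒ jfjjjjKf ⇒ jfjjjjjKf ⇒ jfjjjjjjKf ⇒ jfjjjjjjjKf ⇒ jfjjjjjjjjf

S ⇒ jSf   [S → j S f]
jSf ⇒ jfKf   [S → f K]
jfKf ⇒ jfjKf   [K → j K]
jfjKf ⇒ jfjjKf   [K → j K]
jfjjKf ⇒ jfjjjKf   [K → j K]
jfjjjKf ⇒ jfjjjjKf   [K → j K]
jfjjjjKf ⇒ jfjjjjjKf   [K → j K]
jfjjjjjKf ⇒ jfjjjjjjKf   [K → j K]
jfjjjjjjKf ⇒ jfjjjjjjjKf   [K → j K]
jfjjjjjjjKf ⇒ jfjjjjjjjjf   [K → j]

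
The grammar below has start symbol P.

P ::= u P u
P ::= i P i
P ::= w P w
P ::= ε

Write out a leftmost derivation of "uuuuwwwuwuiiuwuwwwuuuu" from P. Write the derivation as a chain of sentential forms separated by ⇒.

P ⇒ uPu   [P ::= u P u]
uPu ⇒ uuPuu   [P ::= u P u]
uuPuu ⇒ uuuPuuu   [P ::= u P u]
uuuPuuu ⇒ uuuuPuuuu   [P ::= u P u]
uuuuPuuuu ⇒ uuuuwPwuuuu   [P ::= w P w]
uuuuwPwuuuu ⇒ uuuuwwPwwuuuu   [P ::= w P w]
uuuuwwPwwuuuu ⇒ uuuuwwwPwwwuuuu   [P ::= w P w]
uuuuwwwPwwwuuuu ⇒ uuuuwwwuPuwwwuuuu   [P ::= u P u]
uuuuwwwuPuwwwuuuu ⇒ uuuuwwwuwPwuwwwuuuu   [P ::= w P w]
uuuuwwwuwPwuwwwuuuu ⇒ uuuuwwwuwuPuwuwwwuuuu   [P ::= u P u]
uuuuwwwuwuPuwuwwwuuuu ⇒ uuuuwwwuwuiPiuwuwwwuuuu   [P ::= i P i]
uuuuwwwuwuiPiuwuwwwuuuu ⇒ uuuuwwwuwuiiuwuwwwuuuu   [P ::= ε]

P ⇒ uPu ⇒ uuPuu ⇒ uuuPuuu ⇒ uuuuPuuuu ⇒ uuuuwPwuuuu ⇒ uuuuwwPwwuuuu ⇒ uuuuwwwPwwwuuuu ⇒ uuuuwwwuPuwwwuuuu ⇒ uuuuwwwuwPwuwwwuuuu ⇒ uuuuwwwuwuPuwuwwwuuuu ⇒ uuuuwwwuwuiPiuwuwwwuuuu ⇒ uuuuwwwuwuiiuwuwwwuuuu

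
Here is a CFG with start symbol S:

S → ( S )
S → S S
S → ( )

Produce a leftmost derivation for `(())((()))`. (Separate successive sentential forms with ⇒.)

S ⇒ SS ⇒ (S)S ⇒ (())S ⇒ (())(S) ⇒ (())((S)) ⇒ (())((()))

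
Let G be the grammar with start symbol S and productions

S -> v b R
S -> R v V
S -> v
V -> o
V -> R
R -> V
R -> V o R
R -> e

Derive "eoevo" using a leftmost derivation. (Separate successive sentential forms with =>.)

S=>RvV=>VoRvV=>RoRvV=>eoRvV=>eoevV=>eoevo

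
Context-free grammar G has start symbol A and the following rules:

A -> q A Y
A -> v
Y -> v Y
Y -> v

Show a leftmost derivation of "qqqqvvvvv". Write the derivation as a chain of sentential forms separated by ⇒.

A ⇒ qAY ⇒ qqAYY ⇒ qqqAYYY ⇒ qqqqAYYYY ⇒ qqqqvYYYY ⇒ qqqqvvYYY ⇒ qqqqvvvYY ⇒ qqqqvvvvY ⇒ qqqqvvvvv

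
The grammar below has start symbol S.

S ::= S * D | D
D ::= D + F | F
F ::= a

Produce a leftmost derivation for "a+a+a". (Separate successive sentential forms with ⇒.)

S ⇒ D   [S ::= D]
D ⇒ D+F   [D ::= D + F]
D+F ⇒ D+F+F   [D ::= D + F]
D+F+F ⇒ F+F+F   [D ::= F]
F+F+F ⇒ a+F+F   [F ::= a]
a+F+F ⇒ a+a+F   [F ::= a]
a+a+F ⇒ a+a+a   [F ::= a]

S ⇒ D ⇒ D+F ⇒ D+F+F ⇒ F+F+F ⇒ a+F+F ⇒ a+a+F ⇒ a+a+a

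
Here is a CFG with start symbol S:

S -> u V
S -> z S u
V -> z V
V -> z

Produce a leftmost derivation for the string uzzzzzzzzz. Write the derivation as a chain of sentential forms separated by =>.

S=>uV=>uzV=>uzzV=>uzzzV=>uzzzzV=>uzzzzzV=>uzzzzzzV=>uzzzzzzzV=>uzzzzzzzzV=>uzzzzzzzzz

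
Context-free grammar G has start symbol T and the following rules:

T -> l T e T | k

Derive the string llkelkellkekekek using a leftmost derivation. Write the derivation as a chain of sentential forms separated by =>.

T => lTeT   [T -> l T e T]
lTeT => llTeTeT   [T -> l T e T]
llTeTeT => llkeTeT   [T -> k]
llkeTeT => llkelTeTeT   [T -> l T e T]
llkelTeTeT => llkelkeTeT   [T -> k]
llkelkeTeT => llkelkelTeTeT   [T -> l T e T]
llkelkelTeTeT => llkelkellTeTeTeT   [T -> l T e T]
llkelkellTeTeTeT => llkelkellkeTeTeT   [T -> k]
llkelkellkeTeTeT => llkelkellkekeTeT   [T -> k]
llkelkellkekeTeT => llkelkellkekekeT   [T -> k]
llkelkellkekekeT => llkelkellkekekek   [T -> k]

T => lTeT => llTeTeT => llkeTeT => llkelTeTeT => llkelkeTeT => llkelkelTeTeT => llkelkellTeTeTeT => llkelkellkeTeTeT => llkelkellkekeTeT => llkelkellkekekeT => llkelkellkekekek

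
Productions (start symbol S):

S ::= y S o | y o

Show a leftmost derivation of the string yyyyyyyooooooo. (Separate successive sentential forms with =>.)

S => ySo => yySoo => yyySooo => yyyySoooo => yyyyySooooo => yyyyyySoooooo => yyyyyyyooooooo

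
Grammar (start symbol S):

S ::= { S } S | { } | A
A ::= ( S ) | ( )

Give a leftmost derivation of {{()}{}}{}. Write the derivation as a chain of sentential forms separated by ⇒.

S ⇒ {S}S ⇒ {{S}S}S ⇒ {{A}S}S ⇒ {{()}S}S ⇒ {{()}{}}S ⇒ {{()}{}}{}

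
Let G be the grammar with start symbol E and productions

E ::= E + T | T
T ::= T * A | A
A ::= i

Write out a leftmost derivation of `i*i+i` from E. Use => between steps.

E => E+T => T+T => T*A+T => A*A+T => i*A+T => i*i+T => i*i+A => i*i+i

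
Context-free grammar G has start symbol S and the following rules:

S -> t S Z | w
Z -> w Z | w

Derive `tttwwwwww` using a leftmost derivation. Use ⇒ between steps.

S ⇒ tSZ   [S -> t S Z]
tSZ ⇒ ttSZZ   [S -> t S Z]
ttSZZ ⇒ tttSZZZ   [S -> t S Z]
tttSZZZ ⇒ tttwZZZ   [S -> w]
tttwZZZ ⇒ tttwwZZZ   [Z -> w Z]
tttwwZZZ ⇒ tttwwwZZZ   [Z -> w Z]
tttwwwZZZ ⇒ tttwwwwZZ   [Z -> w]
tttwwwwZZ ⇒ tttwwwwwZ   [Z -> w]
tttwwwwwZ ⇒ tttwwwwww   [Z -> w]

S ⇒ tSZ ⇒ ttSZZ ⇒ tttSZZZ ⇒ tttwZZZ ⇒ tttwwZZZ ⇒ tttwwwZZZ ⇒ tttwwwwZZ ⇒ tttwwwwwZ ⇒ tttwwwwww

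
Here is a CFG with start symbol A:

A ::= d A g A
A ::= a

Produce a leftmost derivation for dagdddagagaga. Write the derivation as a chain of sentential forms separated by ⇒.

A ⇒ dAgA ⇒ dagA ⇒ dagdAgA ⇒ dagddAgAgA ⇒ dagdddAgAgAgA ⇒ dagdddagAgAgA ⇒ dagdddagagAgA ⇒ dagdddagagagA ⇒ dagdddagagaga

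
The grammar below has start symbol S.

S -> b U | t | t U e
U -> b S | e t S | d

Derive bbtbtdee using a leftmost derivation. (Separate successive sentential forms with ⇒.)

S ⇒ bU   [S -> b U]
bU ⇒ bbS   [U -> b S]
bbS ⇒ bbtUe   [S -> t U e]
bbtUe ⇒ bbtbSe   [U -> b S]
bbtbSe ⇒ bbtbtUee   [S -> t U e]
bbtbtUee ⇒ bbtbtdee   [U -> d]

S ⇒ bU ⇒ bbS ⇒ bbtUe ⇒ bbtbSe ⇒ bbtbtUee ⇒ bbtbtdee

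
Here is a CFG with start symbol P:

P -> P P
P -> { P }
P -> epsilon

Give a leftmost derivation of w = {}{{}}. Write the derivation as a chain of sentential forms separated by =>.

P => PP => {P}P => {}P => {}{P} => {}{{P}} => {}{{}}

P => PP   [P -> P P]
PP => {P}P   [P -> { P }]
{P}P => {}P   [P -> epsilon]
{}P => {}{P}   [P -> { P }]
{}{P} => {}{{P}}   [P -> { P }]
{}{{P}} => {}{{}}   [P -> epsilon]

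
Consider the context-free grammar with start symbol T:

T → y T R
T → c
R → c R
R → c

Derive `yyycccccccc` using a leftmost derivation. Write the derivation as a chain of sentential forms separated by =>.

T=>yTR=>yyTRR=>yyyTRRR=>yyycRRR=>yyyccRRR=>yyycccRR=>yyyccccRR=>yyycccccR=>yyyccccccR=>yyycccccccR=>yyycccccccc

T => yTR   [T → y T R]
yTR => yyTRR   [T → y T R]
yyTRR => yyyTRRR   [T → y T R]
yyyTRRR => yyycRRR   [T → c]
yyycRRR => yyyccRRR   [R → c R]
yyyccRRR => yyycccRR   [R → c]
yyycccRR => yyyccccRR   [R → c R]
yyyccccRR => yyycccccR   [R → c]
yyycccccR => yyyccccccR   [R → c R]
yyyccccccR => yyycccccccR   [R → c R]
yyycccccccR => yyycccccccc   [R → c]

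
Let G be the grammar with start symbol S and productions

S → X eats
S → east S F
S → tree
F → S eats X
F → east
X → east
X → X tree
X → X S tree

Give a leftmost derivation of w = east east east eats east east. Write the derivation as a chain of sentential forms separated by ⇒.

S ⇒ east S F ⇒ east east S F F ⇒ east east X eats F F ⇒ east east east eats F F ⇒ east east east eats east F ⇒ east east east eats east east

S ⇒ east S F   [S → east S F]
east S F ⇒ east east S F F   [S → east S F]
east east S F F ⇒ east east X eats F F   [S → X eats]
east east X eats F F ⇒ east east east eats F F   [X → east]
east east east eats F F ⇒ east east east eats east F   [F → east]
east east east eats east F ⇒ east east east eats east east   [F → east]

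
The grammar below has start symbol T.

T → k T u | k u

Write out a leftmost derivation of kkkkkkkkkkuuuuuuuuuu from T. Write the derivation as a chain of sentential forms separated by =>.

T => kTu => kkTuu => kkkTuuu => kkkkTuuuu => kkkkkTuuuuu => kkkkkkTuuuuuu => kkkkkkkTuuuuuuu => kkkkkkkkTuuuuuuuu => kkkkkkkkkTuuuuuuuuu => kkkkkkkkkkuuuuuuuuuu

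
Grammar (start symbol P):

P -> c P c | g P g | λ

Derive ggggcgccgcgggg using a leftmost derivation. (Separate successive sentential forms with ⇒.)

P⇒gPg⇒ggPgg⇒gggPggg⇒ggggPgggg⇒ggggcPcgggg⇒ggggcgPgcgggg⇒ggggcgcPcgcgggg⇒ggggcgccgcgggg

P ⇒ gPg   [P -> g P g]
gPg ⇒ ggPgg   [P -> g P g]
ggPgg ⇒ gggPggg   [P -> g P g]
gggPggg ⇒ ggggPgggg   [P -> g P g]
ggggPgggg ⇒ ggggcPcgggg   [P -> c P c]
ggggcPcgggg ⇒ ggggcgPgcgggg   [P -> g P g]
ggggcgPgcgggg ⇒ ggggcgcPcgcgggg   [P -> c P c]
ggggcgcPcgcgggg ⇒ ggggcgccgcgggg   [P -> λ]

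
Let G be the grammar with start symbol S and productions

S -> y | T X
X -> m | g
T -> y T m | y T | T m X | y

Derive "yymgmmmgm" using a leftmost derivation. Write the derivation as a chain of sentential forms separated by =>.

S => TX   [S -> T X]
TX => yTX   [T -> y T]
yTX => yTmXX   [T -> T m X]
yTmXX => yTmXmXX   [T -> T m X]
yTmXmXX => yTmXmXmXX   [T -> T m X]
yTmXmXmXX => yymXmXmXX   [T -> y]
yymXmXmXX => yymgmXmXX   [X -> g]
yymgmXmXX => yymgmmmXX   [X -> m]
yymgmmmXX => yymgmmmgX   [X -> g]
yymgmmmgX => yymgmmmgm   [X -> m]

S => TX => yTX => yTmXX => yTmXmXX => yTmXmXmXX => yymXmXmXX => yymgmXmXX => yymgmmmXX => yymgmmmgX => yymgmmmgm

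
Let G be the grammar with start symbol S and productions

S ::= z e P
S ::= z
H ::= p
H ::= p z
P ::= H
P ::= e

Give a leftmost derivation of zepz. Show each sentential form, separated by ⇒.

S ⇒ zeP ⇒ zeH ⇒ zepz

S ⇒ zeP   [S ::= z e P]
zeP ⇒ zeH   [P ::= H]
zeH ⇒ zepz   [H ::= p z]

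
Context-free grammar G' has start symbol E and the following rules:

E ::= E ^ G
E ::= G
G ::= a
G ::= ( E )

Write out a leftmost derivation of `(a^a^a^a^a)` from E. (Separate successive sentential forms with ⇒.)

E ⇒ G ⇒ (E) ⇒ (E^G) ⇒ (E^G^G) ⇒ (E^G^G^G) ⇒ (E^G^G^G^G) ⇒ (G^G^G^G^G) ⇒ (a^G^G^G^G) ⇒ (a^a^G^G^G) ⇒ (a^a^a^G^G) ⇒ (a^a^a^a^G) ⇒ (a^a^a^a^a)

E ⇒ G   [E ::= G]
G ⇒ (E)   [G ::= ( E )]
(E) ⇒ (E^G)   [E ::= E ^ G]
(E^G) ⇒ (E^G^G)   [E ::= E ^ G]
(E^G^G) ⇒ (E^G^G^G)   [E ::= E ^ G]
(E^G^G^G) ⇒ (E^G^G^G^G)   [E ::= E ^ G]
(E^G^G^G^G) ⇒ (G^G^G^G^G)   [E ::= G]
(G^G^G^G^G) ⇒ (a^G^G^G^G)   [G ::= a]
(a^G^G^G^G) ⇒ (a^a^G^G^G)   [G ::= a]
(a^a^G^G^G) ⇒ (a^a^a^G^G)   [G ::= a]
(a^a^a^G^G) ⇒ (a^a^a^a^G)   [G ::= a]
(a^a^a^a^G) ⇒ (a^a^a^a^a)   [G ::= a]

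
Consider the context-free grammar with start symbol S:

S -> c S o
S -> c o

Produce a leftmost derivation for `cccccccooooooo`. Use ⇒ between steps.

S ⇒ cSo ⇒ ccSoo ⇒ cccSooo ⇒ ccccSoooo ⇒ cccccSooooo ⇒ ccccccSoooooo ⇒ cccccccooooooo

S ⇒ cSo   [S -> c S o]
cSo ⇒ ccSoo   [S -> c S o]
ccSoo ⇒ cccSooo   [S -> c S o]
cccSooo ⇒ ccccSoooo   [S -> c S o]
ccccSoooo ⇒ cccccSooooo   [S -> c S o]
cccccSooooo ⇒ ccccccSoooooo   [S -> c S o]
ccccccSoooooo ⇒ cccccccooooooo   [S -> c o]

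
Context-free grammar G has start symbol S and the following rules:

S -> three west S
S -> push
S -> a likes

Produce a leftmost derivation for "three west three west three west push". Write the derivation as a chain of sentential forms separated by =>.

S => three west S => three west three west S => three west three west three west S => three west three west three west push

S => three west S   [S -> three west S]
three west S => three west three west S   [S -> three west S]
three west three west S => three west three west three west S   [S -> three west S]
three west three west three west S => three west three west three west push   [S -> push]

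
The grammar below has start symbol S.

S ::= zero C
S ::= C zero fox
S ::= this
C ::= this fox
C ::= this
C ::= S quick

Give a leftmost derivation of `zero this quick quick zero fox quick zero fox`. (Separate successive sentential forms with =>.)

S => C zero fox => S quick zero fox => C zero fox quick zero fox => S quick zero fox quick zero fox => zero C quick zero fox quick zero fox => zero S quick quick zero fox quick zero fox => zero this quick quick zero fox quick zero fox

S => C zero fox   [S ::= C zero fox]
C zero fox => S quick zero fox   [C ::= S quick]
S quick zero fox => C zero fox quick zero fox   [S ::= C zero fox]
C zero fox quick zero fox => S quick zero fox quick zero fox   [C ::= S quick]
S quick zero fox quick zero fox => zero C quick zero fox quick zero fox   [S ::= zero C]
zero C quick zero fox quick zero fox => zero S quick quick zero fox quick zero fox   [C ::= S quick]
zero S quick quick zero fox quick zero fox => zero this quick quick zero fox quick zero fox   [S ::= this]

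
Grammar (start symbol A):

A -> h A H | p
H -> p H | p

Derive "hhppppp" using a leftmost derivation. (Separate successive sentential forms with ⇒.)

A ⇒ hAH   [A -> h A H]
hAH ⇒ hhAHH   [A -> h A H]
hhAHH ⇒ hhpHH   [A -> p]
hhpHH ⇒ hhppHH   [H -> p H]
hhppHH ⇒ hhpppH   [H -> p]
hhpppH ⇒ hhppppH   [H -> p H]
hhppppH ⇒ hhppppp   [H -> p]

A ⇒ hAH ⇒ hhAHH ⇒ hhpHH ⇒ hhppHH ⇒ hhpppH ⇒ hhppppH ⇒ hhppppp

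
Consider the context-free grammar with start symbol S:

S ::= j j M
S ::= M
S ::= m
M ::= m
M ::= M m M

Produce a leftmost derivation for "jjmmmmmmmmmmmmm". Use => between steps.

S => jjM => jjMmM => jjmmM => jjmmMmM => jjmmMmMmM => jjmmmmMmM => jjmmmmMmMmM => jjmmmmMmMmMmM => jjmmmmMmMmMmMmM => jjmmmmmmMmMmMmM => jjmmmmmmmmMmMmM => jjmmmmmmmmmmMmM => jjmmmmmmmmmmmmM => jjmmmmmmmmmmmmm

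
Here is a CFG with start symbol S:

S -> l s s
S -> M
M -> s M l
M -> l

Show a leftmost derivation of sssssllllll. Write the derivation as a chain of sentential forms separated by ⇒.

S ⇒ M ⇒ sMl ⇒ ssMll ⇒ sssMlll ⇒ ssssMllll ⇒ sssssMlllll ⇒ sssssllllll

S ⇒ M   [S -> M]
M ⇒ sMl   [M -> s M l]
sMl ⇒ ssMll   [M -> s M l]
ssMll ⇒ sssMlll   [M -> s M l]
sssMlll ⇒ ssssMllll   [M -> s M l]
ssssMllll ⇒ sssssMlllll   [M -> s M l]
sssssMlllll ⇒ sssssllllll   [M -> l]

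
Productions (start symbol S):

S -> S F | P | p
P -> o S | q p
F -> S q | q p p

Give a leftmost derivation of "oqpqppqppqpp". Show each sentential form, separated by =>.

S => SF   [S -> S F]
SF => PF   [S -> P]
PF => oSF   [P -> o S]
oSF => oSFF   [S -> S F]
oSFF => oSFFF   [S -> S F]
oSFFF => oPFFF   [S -> P]
oPFFF => oqpFFF   [P -> q p]
oqpFFF => oqpqppFF   [F -> q p p]
oqpqppFF => oqpqppqppF   [F -> q p p]
oqpqppqppF => oqpqppqppqpp   [F -> q p p]

S => SF => PF => oSF => oSFF => oSFFF => oPFFF => oqpFFF => oqpqppFF => oqpqppqppF => oqpqppqppqpp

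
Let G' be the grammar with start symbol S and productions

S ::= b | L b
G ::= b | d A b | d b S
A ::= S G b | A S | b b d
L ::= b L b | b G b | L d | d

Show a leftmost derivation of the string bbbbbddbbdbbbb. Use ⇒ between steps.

S ⇒ Lb   [S ::= L b]
Lb ⇒ bLbb   [L ::= b L b]
bLbb ⇒ bbLbbb   [L ::= b L b]
bbLbbb ⇒ bbbLbbbb   [L ::= b L b]
bbbLbbbb ⇒ bbbLdbbbb   [L ::= L d]
bbbLdbbbb ⇒ bbbbLbdbbbb   [L ::= b L b]
bbbbLbdbbbb ⇒ bbbbbLbbdbbbb   [L ::= b L b]
bbbbbLbbdbbbb ⇒ bbbbbLdbbdbbbb   [L ::= L d]
bbbbbLdbbdbbbb ⇒ bbbbbddbbdbbbb   [L ::= d]

S⇒Lb⇒bLbb⇒bbLbbb⇒bbbLbbbb⇒bbbLdbbbb⇒bbbbLbdbbbb⇒bbbbbLbbdbbbb⇒bbbbbLdbbdbbbb⇒bbbbbddbbdbbbb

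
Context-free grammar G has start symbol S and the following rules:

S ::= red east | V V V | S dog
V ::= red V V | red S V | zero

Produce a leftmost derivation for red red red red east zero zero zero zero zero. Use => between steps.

S => V V V   [S ::= V V V]
V V V => red V V V V   [V ::= red V V]
red V V V V => red red V V V V V   [V ::= red V V]
red red V V V V V => red red red S V V V V V   [V ::= red S V]
red red red S V V V V V => red red red red east V V V V V   [S ::= red east]
red red red red east V V V V V => red red red red east zero V V V V   [V ::= zero]
red red red red east zero V V V V => red red red red east zero zero V V V   [V ::= zero]
red red red red east zero zero V V V => red red red red east zero zero zero V V   [V ::= zero]
red red red red east zero zero zero V V => red red red red east zero zero zero zero V   [V ::= zero]
red red red red east zero zero zero zero V => red red red red east zero zero zero zero zero   [V ::= zero]

S => V V V => red V V V V => red red V V V V V => red red red S V V V V V => red red red red east V V V V V => red red red red east zero V V V V => red red red red east zero zero V V V => red red red red east zero zero zero V V => red red red red east zero zero zero zero V => red red red red east zero zero zero zero zero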